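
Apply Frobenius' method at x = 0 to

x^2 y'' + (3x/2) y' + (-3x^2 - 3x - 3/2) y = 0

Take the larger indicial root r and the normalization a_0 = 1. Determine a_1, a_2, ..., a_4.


Write in Frobenius form y'' + (p(x)/x) y' + (q(x)/x^2) y = 0:
  p(x) = 3/2,  q(x) = -3x^2 - 3x - 3/2.
Indicial equation: r(r-1) + (3/2) r + (-3/2) = 0 -> roots r_1 = 1, r_2 = -3/2.
Take r = r_1 = 1. Let y(x) = x^r sum_{n>=0} a_n x^n with a_0 = 1.
Substitute y = x^r sum a_n x^n and match x^{r+n}. The recurrence is
  D(n) a_n - 3 a_{n-1} - 3 a_{n-2} = 0,  where D(n) = (r+n)(r+n-1) + (3/2)(r+n) + (-3/2).
  a_n = [3 a_{n-1} + 3 a_{n-2}] / D(n).
Since the indicial polynomial factors as (r - r_1)(r - r_2), D(n) = (r_1 + n - r_1)(r_1 + n - r_2) = n(n + 5/2).
Evaluating step by step (a_0 = 1):
  n = 1: D(1) = 1(1 + 5/2) = 7/2; numerator = 3(1) = 3; a_1 = (3)/(7/2) = 6/7
  n = 2: D(2) = 2(2 + 5/2) = 9; numerator = 3(6/7) + 3(1) = 39/7; a_2 = (39/7)/(9) = 13/21
  n = 3: D(3) = 3(3 + 5/2) = 33/2; numerator = 3(13/21) + 3(6/7) = 31/7; a_3 = (31/7)/(33/2) = 62/231
  n = 4: D(4) = 4(4 + 5/2) = 26; numerator = 3(62/231) + 3(13/21) = 205/77; a_4 = (205/77)/(26) = 205/2002

r = 1; a_0 = 1; a_1 = 6/7; a_2 = 13/21; a_3 = 62/231; a_4 = 205/2002


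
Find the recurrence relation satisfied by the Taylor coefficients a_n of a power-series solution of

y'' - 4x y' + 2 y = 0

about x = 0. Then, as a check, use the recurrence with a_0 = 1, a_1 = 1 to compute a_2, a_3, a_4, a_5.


Substitute y = sum_n a_n x^n.
y''(x) has coefficient (n+2)(n+1) a_{n+2} at x^n;
-4 x y'(x) has coefficient -4 n a_n at x^n (shift);
2 y(x) has coefficient 2 a_n at x^n.
Matching x^n: (n+2)(n+1) a_{n+2} + (-4n + 2) a_n = 0.
Thus a_{n+2} = (4n - 2) / ((n+1)(n+2)) * a_n.

Check with a_0 = 1, a_1 = 1 (apply the recurrence for n = 0, 1, 2, 3): a_0 = 1, a_1 = 1, a_2 = -1, a_3 = 1/3, a_4 = -1/2, a_5 = 1/6.

a_(n+2) = (4n - 2) / ((n+1)(n+2)) * a_n; check: a_0 = 1, a_1 = 1, a_2 = -1, a_3 = 1/3, a_4 = -1/2, a_5 = 1/6


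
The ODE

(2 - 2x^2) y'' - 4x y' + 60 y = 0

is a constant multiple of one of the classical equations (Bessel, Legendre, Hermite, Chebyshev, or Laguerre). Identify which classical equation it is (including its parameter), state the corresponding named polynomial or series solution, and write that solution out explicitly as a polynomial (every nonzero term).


All three coefficients share the factor 2; dividing through by 2 gives  (1 - x^2) y'' - 2x y' + 30 y = 0.
This matches the Legendre equation (1 - x^2) y'' - 2x y' + n(n+1) y = 0 (note the -2x y' term) with n(n+1) = 30, so n = 5; the polynomial solution is P_5(x).
With y = sum_k a_k x^k, matching x^k gives (k+2)(k+1) a_{k+2} = [k(k+1) - n(n+1)] a_k = (k - 5)(k + 6) a_k. The right side vanishes at k = 5, so the series with the parity of 5 terminates at degree 5.
Standard normalization (P_n(1) = 1): leading coefficient (2n)!/(2^n (n!)^2) = 3628800/(32*14400) = 63/8, so a_5 = 63/8. Work downward with a_k = (k+1)(k+2) a_{k+2} / ((k - 5)(k + 6)):
  a_3 = (4)(5)(63/8) / ((3 - 5)(3 + 6)) = (315/2)/(-18) = -35/4
  a_1 = (2)(3)(-35/4) / ((1 - 5)(1 + 6)) = (-105/2)/(-28) = 15/8
Hence P_5(x) = 63 x^5/8 - 35 x^3/4 + 15 x/8.

P_5(x); series = 63 x^5/8 - 35 x^3/4 + 15 x/8


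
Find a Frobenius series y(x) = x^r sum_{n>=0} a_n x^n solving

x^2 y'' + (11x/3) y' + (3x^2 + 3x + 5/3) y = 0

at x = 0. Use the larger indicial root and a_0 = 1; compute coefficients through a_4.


Write in Frobenius form y'' + (p(x)/x) y' + (q(x)/x^2) y = 0:
  p(x) = 11/3,  q(x) = 3x^2 + 3x + 5/3.
Indicial equation: r(r-1) + (11/3) r + (5/3) = 0 -> roots r_1 = -1, r_2 = -5/3.
Take r = r_1 = -1. Let y(x) = x^r sum_{n>=0} a_n x^n with a_0 = 1.
Substitute y = x^r sum a_n x^n and match x^{r+n}. The recurrence is
  D(n) a_n + 3 a_{n-1} + 3 a_{n-2} = 0,  where D(n) = (r+n)(r+n-1) + (11/3)(r+n) + (5/3).
  a_n = [-3 a_{n-1} - 3 a_{n-2}] / D(n).
Since the indicial polynomial factors as (r - r_1)(r - r_2), D(n) = (r_1 + n - r_1)(r_1 + n - r_2) = n(n + 2/3).
Evaluating step by step (a_0 = 1):
  n = 1: D(1) = 1(1 + 2/3) = 5/3; numerator = -3(1) = -3; a_1 = (-3)/(5/3) = -9/5
  n = 2: D(2) = 2(2 + 2/3) = 16/3; numerator = -3(-9/5) - 3(1) = 12/5; a_2 = (12/5)/(16/3) = 9/20
  n = 3: D(3) = 3(3 + 2/3) = 11; numerator = -3(9/20) - 3(-9/5) = 81/20; a_3 = (81/20)/(11) = 81/220
  n = 4: D(4) = 4(4 + 2/3) = 56/3; numerator = -3(81/220) - 3(9/20) = -27/11; a_4 = (-27/11)/(56/3) = -81/616

r = -1; a_0 = 1; a_1 = -9/5; a_2 = 9/20; a_3 = 81/220; a_4 = -81/616


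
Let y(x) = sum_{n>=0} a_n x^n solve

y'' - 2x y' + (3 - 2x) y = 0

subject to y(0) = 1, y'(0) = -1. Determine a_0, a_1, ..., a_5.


Ansatz: y(x) = sum_{n>=0} a_n x^n, so y'(x) = sum_{n>=1} n a_n x^(n-1) and y''(x) = sum_{n>=2} n(n-1) a_n x^(n-2).
Substitute into P(x) y'' + Q(x) y' + R(x) y = 0 with P(x) = 1, Q(x) = -2x, R(x) = 3 - 2x, and match powers of x.
Initial conditions: a_0 = 1, a_1 = -1.
Setting the coefficient of each power of x to zero and solving order by order (substituting the coefficients already found):
  x^0: 2 a_2 + 3 a_0 = 0  ->  2 a_2 = -3 a_0 = -3  ->  a_2 = -3/2
  x^1: 6 a_3 + a_1 - 2 a_0 = 0  ->  6 a_3 = -a_1 + 2 a_0 = 3  ->  a_3 = 1/2
  x^2: 12 a_4 - a_2 - 2 a_1 = 0  ->  12 a_4 = a_2 + 2 a_1 = -7/2  ->  a_4 = -7/24
  x^3: 20 a_5 - 3 a_3 - 2 a_2 = 0  ->  20 a_5 = 3 a_3 + 2 a_2 = -3/2  ->  a_5 = -3/40
Truncated series: y(x) = 1 - x - (3/2) x^2 + (1/2) x^3 - (7/24) x^4 - (3/40) x^5 + O(x^6).

a_0 = 1; a_1 = -1; a_2 = -3/2; a_3 = 1/2; a_4 = -7/24; a_5 = -3/40


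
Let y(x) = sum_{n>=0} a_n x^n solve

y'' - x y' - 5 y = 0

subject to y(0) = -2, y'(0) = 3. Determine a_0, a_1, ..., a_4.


Ansatz: y(x) = sum_{n>=0} a_n x^n, so y'(x) = sum_{n>=1} n a_n x^(n-1) and y''(x) = sum_{n>=2} n(n-1) a_n x^(n-2).
Substitute into P(x) y'' + Q(x) y' + R(x) y = 0 with P(x) = 1, Q(x) = -x, R(x) = -5, and match powers of x.
Initial conditions: a_0 = -2, a_1 = 3.
Setting the coefficient of each power of x to zero and solving order by order (substituting the coefficients already found):
  x^0: 2 a_2 - 5 a_0 = 0  ->  2 a_2 = 5 a_0 = -10  ->  a_2 = -5
  x^1: 6 a_3 - 6 a_1 = 0  ->  6 a_3 = 6 a_1 = 18  ->  a_3 = 3
  x^2: 12 a_4 - 7 a_2 = 0  ->  12 a_4 = 7 a_2 = -35  ->  a_4 = -35/12
Truncated series: y(x) = -2 + 3 x - 5 x^2 + 3 x^3 - (35/12) x^4 + O(x^5).

a_0 = -2; a_1 = 3; a_2 = -5; a_3 = 3; a_4 = -35/12


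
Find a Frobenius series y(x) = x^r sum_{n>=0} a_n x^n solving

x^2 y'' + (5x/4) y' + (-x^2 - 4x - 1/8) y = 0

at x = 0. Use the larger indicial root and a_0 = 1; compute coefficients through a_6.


Write in Frobenius form y'' + (p(x)/x) y' + (q(x)/x^2) y = 0:
  p(x) = 5/4,  q(x) = -x^2 - 4x - 1/8.
Indicial equation: r(r-1) + (5/4) r + (-1/8) = 0 -> roots r_1 = 1/4, r_2 = -1/2.
Take r = r_1 = 1/4. Let y(x) = x^r sum_{n>=0} a_n x^n with a_0 = 1.
Substitute y = x^r sum a_n x^n and match x^{r+n}. The recurrence is
  D(n) a_n - 4 a_{n-1} - 1 a_{n-2} = 0,  where D(n) = (r+n)(r+n-1) + (5/4)(r+n) + (-1/8).
  a_n = [4 a_{n-1} + 1 a_{n-2}] / D(n).
Since the indicial polynomial factors as (r - r_1)(r - r_2), D(n) = (r_1 + n - r_1)(r_1 + n - r_2) = n(n + 3/4).
Evaluating step by step (a_0 = 1):
  n = 1: D(1) = 1(1 + 3/4) = 7/4; numerator = 4(1) = 4; a_1 = (4)/(7/4) = 16/7
  n = 2: D(2) = 2(2 + 3/4) = 11/2; numerator = 4(16/7) + 1(1) = 71/7; a_2 = (71/7)/(11/2) = 142/77
  n = 3: D(3) = 3(3 + 3/4) = 45/4; numerator = 4(142/77) + 1(16/7) = 744/77; a_3 = (744/77)/(45/4) = 992/1155
  n = 4: D(4) = 4(4 + 3/4) = 19; numerator = 4(992/1155) + 1(142/77) = 6098/1155; a_4 = (6098/1155)/(19) = 6098/21945
  n = 5: D(5) = 5(5 + 3/4) = 115/4; numerator = 4(6098/21945) + 1(992/1155) = 8648/4389; a_5 = (8648/4389)/(115/4) = 1504/21945
  n = 6: D(6) = 6(6 + 3/4) = 81/2; numerator = 4(1504/21945) + 1(6098/21945) = 4038/7315; a_6 = (4038/7315)/(81/2) = 2692/197505

r = 1/4; a_0 = 1; a_1 = 16/7; a_2 = 142/77; a_3 = 992/1155; a_4 = 6098/21945; a_5 = 1504/21945; a_6 = 2692/197505


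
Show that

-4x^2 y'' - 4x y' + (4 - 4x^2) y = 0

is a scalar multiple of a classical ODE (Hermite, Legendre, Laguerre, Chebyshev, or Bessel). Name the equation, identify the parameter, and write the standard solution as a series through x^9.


All three coefficients share the factor -4; dividing through by -4 gives  x^2 y'' + x y' + (x^2 - 1) y = 0.
This matches the Bessel equation x^2 y'' + x y' + (x^2 - nu^2) y = 0 with nu^2 = 1, so nu = 1; the solution bounded at x = 0 is J_1(x).
Frobenius at x = 0: indicial roots ±nu; for r = nu the recurrence k(k + 2nu) c_k = -c_{k-2} gives the standard series J_nu(x) = sum_{k>=0} (-1)^k / (k! (k+nu)!) (x/2)^(2k+nu). Evaluate the first 5 terms:
  k = 0: (-1)^0 / (0! * 1! * 2^1) x^1 = 1/(1*1*2) x^1 = (1/2) x^1
  k = 1: (-1)^1 / (1! * 2! * 2^3) x^3 = -1/(1*2*8) x^3 = (-1/16) x^3
  k = 2: (-1)^2 / (2! * 3! * 2^5) x^5 = 1/(2*6*32) x^5 = (1/384) x^5
  k = 3: (-1)^3 / (3! * 4! * 2^7) x^7 = -1/(6*24*128) x^7 = (-1/18432) x^7
  k = 4: (-1)^4 / (4! * 5! * 2^9) x^9 = 1/(24*120*512) x^9 = (1/1474560) x^9
Hence J_1(x) = x^9/1474560 - x^7/18432 + x^5/384 - x^3/16 + x/2 + ....

J_1(x); series = x^9/1474560 - x^7/18432 + x^5/384 - x^3/16 + x/2


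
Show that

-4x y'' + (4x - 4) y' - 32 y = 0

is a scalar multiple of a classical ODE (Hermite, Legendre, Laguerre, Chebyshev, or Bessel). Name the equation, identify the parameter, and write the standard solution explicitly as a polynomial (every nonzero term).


All three coefficients share the factor -4; dividing through by -4 gives  x y'' + (1 - x) y' + 8 y = 0.
This matches the Laguerre equation x y'' + (1 - x) y' + n y = 0 with n = 8; the polynomial solution is L_8(x).
With y = sum_k a_k x^k, matching x^k gives (k+1)k a_{k+1} + (k+1) a_{k+1} - k a_k + n a_k = 0, i.e. (k+1)^2 a_{k+1} = (k - n) a_k = (k - 8) a_k. The right side vanishes at k = 8, so the series terminates at degree 8.
Standard normalization L_n(0) = 1 gives a_0 = 1. Work upward with a_{k+1} = (k - 8) a_k / (k+1)^2:
  a_1 = (0 - 8)(1) / 1^2 = -8/1 = -8
  a_2 = (1 - 8)(-8) / 2^2 = 56/4 = 14
  a_3 = (2 - 8)(14) / 3^2 = -84/9 = -28/3
  a_4 = (3 - 8)(-28/3) / 4^2 = (140/3)/16 = 35/12
  a_5 = (4 - 8)(35/12) / 5^2 = (-35/3)/25 = -7/15
  a_6 = (5 - 8)(-7/15) / 6^2 = (7/5)/36 = 7/180
  a_7 = (6 - 8)(7/180) / 7^2 = (-7/90)/49 = -1/630
  a_8 = (7 - 8)(-1/630) / 8^2 = (1/630)/64 = 1/40320
Hence L_8(x) = x^8/40320 - x^7/630 + 7 x^6/180 - 7 x^5/15 + 35 x^4/12 - 28 x^3/3 + 14 x^2 - 8 x + 1.

L_8(x); series = x^8/40320 - x^7/630 + 7 x^6/180 - 7 x^5/15 + 35 x^4/12 - 28 x^3/3 + 14 x^2 - 8 x + 1


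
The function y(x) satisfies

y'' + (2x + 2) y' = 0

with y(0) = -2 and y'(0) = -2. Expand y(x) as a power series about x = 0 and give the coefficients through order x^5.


Ansatz: y(x) = sum_{n>=0} a_n x^n, so y'(x) = sum_{n>=1} n a_n x^(n-1) and y''(x) = sum_{n>=2} n(n-1) a_n x^(n-2).
Substitute into P(x) y'' + Q(x) y' + R(x) y = 0 with P(x) = 1, Q(x) = 2x + 2, R(x) = 0, and match powers of x.
Initial conditions: a_0 = -2, a_1 = -2.
Setting the coefficient of each power of x to zero and solving order by order (substituting the coefficients already found):
  x^0: 2 a_2 + 2 a_1 = 0  ->  2 a_2 = -2 a_1 = 4  ->  a_2 = 2
  x^1: 6 a_3 + 4 a_2 + 2 a_1 = 0  ->  6 a_3 = -4 a_2 - 2 a_1 = -4  ->  a_3 = -2/3
  x^2: 12 a_4 + 6 a_3 + 4 a_2 = 0  ->  12 a_4 = -6 a_3 - 4 a_2 = -4  ->  a_4 = -1/3
  x^3: 20 a_5 + 8 a_4 + 6 a_3 = 0  ->  20 a_5 = -8 a_4 - 6 a_3 = 20/3  ->  a_5 = 1/3
Truncated series: y(x) = -2 - 2 x + 2 x^2 - (2/3) x^3 - (1/3) x^4 + (1/3) x^5 + O(x^6).

a_0 = -2; a_1 = -2; a_2 = 2; a_3 = -2/3; a_4 = -1/3; a_5 = 1/3


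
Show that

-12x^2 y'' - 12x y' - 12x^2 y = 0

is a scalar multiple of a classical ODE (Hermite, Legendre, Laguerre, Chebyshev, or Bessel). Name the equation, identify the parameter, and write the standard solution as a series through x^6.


All three coefficients share the factor -12; dividing through by -12 gives  x^2 y'' + x y' + x^2 y = 0.
This matches the Bessel equation x^2 y'' + x y' + (x^2 - nu^2) y = 0 with nu^2 = 0, so nu = 0; the solution bounded at x = 0 is J_0(x).
Frobenius at x = 0: indicial roots ±nu; for r = nu the recurrence k(k + 2nu) c_k = -c_{k-2} gives the standard series J_nu(x) = sum_{k>=0} (-1)^k / (k! (k+nu)!) (x/2)^(2k+nu). Evaluate the first 4 terms:
  k = 0: (-1)^0 / (0! * 0! * 2^0) x^0 = 1/(1*1*1) x^0 = (1) x^0
  k = 1: (-1)^1 / (1! * 1! * 2^2) x^2 = -1/(1*1*4) x^2 = (-1/4) x^2
  k = 2: (-1)^2 / (2! * 2! * 2^4) x^4 = 1/(2*2*16) x^4 = (1/64) x^4
  k = 3: (-1)^3 / (3! * 3! * 2^6) x^6 = -1/(6*6*64) x^6 = (-1/2304) x^6
Hence J_0(x) = -x^6/2304 + x^4/64 - x^2/4 + 1 + ....

J_0(x); series = -x^6/2304 + x^4/64 - x^2/4 + 1


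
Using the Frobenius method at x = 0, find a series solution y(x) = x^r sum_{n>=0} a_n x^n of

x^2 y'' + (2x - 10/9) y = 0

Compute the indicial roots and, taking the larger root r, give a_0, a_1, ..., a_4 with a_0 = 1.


Write in Frobenius form y'' + (p(x)/x) y' + (q(x)/x^2) y = 0:
  p(x) = 0,  q(x) = 2x - 10/9.
Indicial equation: r(r-1) + (0) r + (-10/9) = 0 -> roots r_1 = 5/3, r_2 = -2/3.
Take r = r_1 = 5/3. Let y(x) = x^r sum_{n>=0} a_n x^n with a_0 = 1.
Substitute y = x^r sum a_n x^n and match x^{r+n}. The recurrence is
  D(n) a_n + 2 a_{n-1} = 0,  where D(n) = (r+n)(r+n-1) + (0)(r+n) + (-10/9).
  a_n = -2 / D(n) * a_{n-1}.
Since the indicial polynomial factors as (r - r_1)(r - r_2), D(n) = (r_1 + n - r_1)(r_1 + n - r_2) = n(n + 7/3).
Evaluating step by step (a_0 = 1):
  n = 1: D(1) = 1(1 + 7/3) = 10/3; numerator = -2(1) = -2; a_1 = (-2)/(10/3) = -3/5
  n = 2: D(2) = 2(2 + 7/3) = 26/3; numerator = -2(-3/5) = 6/5; a_2 = (6/5)/(26/3) = 9/65
  n = 3: D(3) = 3(3 + 7/3) = 16; numerator = -2(9/65) = -18/65; a_3 = (-18/65)/(16) = -9/520
  n = 4: D(4) = 4(4 + 7/3) = 76/3; numerator = -2(-9/520) = 9/260; a_4 = (9/260)/(76/3) = 27/19760

r = 5/3; a_0 = 1; a_1 = -3/5; a_2 = 9/65; a_3 = -9/520; a_4 = 27/19760


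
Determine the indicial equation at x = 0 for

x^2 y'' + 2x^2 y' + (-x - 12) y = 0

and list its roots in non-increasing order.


Divide by x^2 to reach normal form y'' + P_1(x) y' + P_2(x) y = 0 with P_1(x) = 2 and P_2(x) = -1/x - 12/x^2.
x = 0 is a singular point because the y-coefficient -1/x - 12/x^2 has a pole at x = 0.
It is a regular singular point because x P_1(x) = p(x) = 2x and x^2 P_2(x) = q(x) = -x - 12 are polynomials, hence analytic at x = 0.
p(0) = 0,  q(0) = -12.
Indicial equation: r(r-1) + p(0) r + q(0) = 0, i.e. r^2 + (p(0) - 1) r + q(0) = 0, i.e. r^2 - 1 r - 12 = 0.
Discriminant: (-1)^2 - 4(-12) = 49, so r = (1 ± 7)/2.
Solving: r_1 = 4, r_2 = -3.

indicial: r^2 - 1 r - 12 = 0; roots r_1 = 4, r_2 = -3


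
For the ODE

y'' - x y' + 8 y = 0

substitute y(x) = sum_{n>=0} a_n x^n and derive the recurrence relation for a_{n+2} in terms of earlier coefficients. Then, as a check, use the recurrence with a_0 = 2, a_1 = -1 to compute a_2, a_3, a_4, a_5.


Substitute y = sum_n a_n x^n.
y''(x) has coefficient (n+2)(n+1) a_{n+2} at x^n;
-x y'(x) has coefficient -n a_n at x^n (shift);
8 y(x) has coefficient 8 a_n at x^n.
Matching x^n: (n+2)(n+1) a_{n+2} + (-n + 8) a_n = 0.
Thus a_{n+2} = (n - 8) / ((n+1)(n+2)) * a_n.

Check with a_0 = 2, a_1 = -1 (apply the recurrence for n = 0, 1, 2, 3): a_0 = 2, a_1 = -1, a_2 = -8, a_3 = 7/6, a_4 = 4, a_5 = -7/24.

a_(n+2) = (n - 8) / ((n+1)(n+2)) * a_n; check: a_0 = 2, a_1 = -1, a_2 = -8, a_3 = 7/6, a_4 = 4, a_5 = -7/24


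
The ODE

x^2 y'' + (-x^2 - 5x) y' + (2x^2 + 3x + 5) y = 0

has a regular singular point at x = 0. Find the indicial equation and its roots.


Divide by x^2 to reach normal form y'' + P_1(x) y' + P_2(x) y = 0 with P_1(x) = -1 - 5/x and P_2(x) = 2 + 3/x + 5/x^2.
x = 0 is a singular point because the y'-coefficient -1 - 5/x has a pole at x = 0 and the y-coefficient 2 + 3/x + 5/x^2 has a pole at x = 0.
It is a regular singular point because x P_1(x) = p(x) = -x - 5 and x^2 P_2(x) = q(x) = 2x^2 + 3x + 5 are polynomials, hence analytic at x = 0.
p(0) = -5,  q(0) = 5.
Indicial equation: r(r-1) + p(0) r + q(0) = 0, i.e. r^2 + (p(0) - 1) r + q(0) = 0, i.e. r^2 - 6 r + 5 = 0.
Discriminant: (-6)^2 - 4(5) = 16, so r = (6 ± 4)/2.
Solving: r_1 = 5, r_2 = 1.

indicial: r^2 - 6 r + 5 = 0; roots r_1 = 5, r_2 = 1


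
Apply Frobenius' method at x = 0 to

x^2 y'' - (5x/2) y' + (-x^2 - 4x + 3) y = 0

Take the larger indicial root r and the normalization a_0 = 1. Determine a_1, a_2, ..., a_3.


Write in Frobenius form y'' + (p(x)/x) y' + (q(x)/x^2) y = 0:
  p(x) = -5/2,  q(x) = -x^2 - 4x + 3.
Indicial equation: r(r-1) + (-5/2) r + (3) = 0 -> roots r_1 = 2, r_2 = 3/2.
Take r = r_1 = 2. Let y(x) = x^r sum_{n>=0} a_n x^n with a_0 = 1.
Substitute y = x^r sum a_n x^n and match x^{r+n}. The recurrence is
  D(n) a_n - 4 a_{n-1} - 1 a_{n-2} = 0,  where D(n) = (r+n)(r+n-1) + (-5/2)(r+n) + (3).
  a_n = [4 a_{n-1} + 1 a_{n-2}] / D(n).
Since the indicial polynomial factors as (r - r_1)(r - r_2), D(n) = (r_1 + n - r_1)(r_1 + n - r_2) = n(n + 1/2).
Evaluating step by step (a_0 = 1):
  n = 1: D(1) = 1(1 + 1/2) = 3/2; numerator = 4(1) = 4; a_1 = (4)/(3/2) = 8/3
  n = 2: D(2) = 2(2 + 1/2) = 5; numerator = 4(8/3) + 1(1) = 35/3; a_2 = (35/3)/(5) = 7/3
  n = 3: D(3) = 3(3 + 1/2) = 21/2; numerator = 4(7/3) + 1(8/3) = 12; a_3 = (12)/(21/2) = 8/7

r = 2; a_0 = 1; a_1 = 8/3; a_2 = 7/3; a_3 = 8/7


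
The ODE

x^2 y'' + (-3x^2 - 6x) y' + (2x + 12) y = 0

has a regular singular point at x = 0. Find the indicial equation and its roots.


Divide by x^2 to reach normal form y'' + P_1(x) y' + P_2(x) y = 0 with P_1(x) = -3 - 6/x and P_2(x) = 2/x + 12/x^2.
x = 0 is a singular point because the y'-coefficient -3 - 6/x has a pole at x = 0 and the y-coefficient 2/x + 12/x^2 has a pole at x = 0.
It is a regular singular point because x P_1(x) = p(x) = -3x - 6 and x^2 P_2(x) = q(x) = 2x + 12 are polynomials, hence analytic at x = 0.
p(0) = -6,  q(0) = 12.
Indicial equation: r(r-1) + p(0) r + q(0) = 0, i.e. r^2 + (p(0) - 1) r + q(0) = 0, i.e. r^2 - 7 r + 12 = 0.
Discriminant: (-7)^2 - 4(12) = 1, so r = (7 ± 1)/2.
Solving: r_1 = 4, r_2 = 3.

indicial: r^2 - 7 r + 12 = 0; roots r_1 = 4, r_2 = 3


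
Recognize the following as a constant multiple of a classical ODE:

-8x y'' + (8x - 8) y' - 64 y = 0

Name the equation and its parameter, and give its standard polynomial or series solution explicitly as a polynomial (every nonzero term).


All three coefficients share the factor -8; dividing through by -8 gives  x y'' + (1 - x) y' + 8 y = 0.
This matches the Laguerre equation x y'' + (1 - x) y' + n y = 0 with n = 8; the polynomial solution is L_8(x).
With y = sum_k a_k x^k, matching x^k gives (k+1)k a_{k+1} + (k+1) a_{k+1} - k a_k + n a_k = 0, i.e. (k+1)^2 a_{k+1} = (k - n) a_k = (k - 8) a_k. The right side vanishes at k = 8, so the series terminates at degree 8.
Standard normalization L_n(0) = 1 gives a_0 = 1. Work upward with a_{k+1} = (k - 8) a_k / (k+1)^2:
  a_1 = (0 - 8)(1) / 1^2 = -8/1 = -8
  a_2 = (1 - 8)(-8) / 2^2 = 56/4 = 14
  a_3 = (2 - 8)(14) / 3^2 = -84/9 = -28/3
  a_4 = (3 - 8)(-28/3) / 4^2 = (140/3)/16 = 35/12
  a_5 = (4 - 8)(35/12) / 5^2 = (-35/3)/25 = -7/15
  a_6 = (5 - 8)(-7/15) / 6^2 = (7/5)/36 = 7/180
  a_7 = (6 - 8)(7/180) / 7^2 = (-7/90)/49 = -1/630
  a_8 = (7 - 8)(-1/630) / 8^2 = (1/630)/64 = 1/40320
Hence L_8(x) = x^8/40320 - x^7/630 + 7 x^6/180 - 7 x^5/15 + 35 x^4/12 - 28 x^3/3 + 14 x^2 - 8 x + 1.

L_8(x); series = x^8/40320 - x^7/630 + 7 x^6/180 - 7 x^5/15 + 35 x^4/12 - 28 x^3/3 + 14 x^2 - 8 x + 1


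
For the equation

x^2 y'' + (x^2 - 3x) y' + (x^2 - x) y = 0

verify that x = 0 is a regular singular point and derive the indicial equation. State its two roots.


Divide by x^2 to reach normal form y'' + P_1(x) y' + P_2(x) y = 0 with P_1(x) = 1 - 3/x and P_2(x) = 1 - 1/x.
x = 0 is a singular point because the y'-coefficient 1 - 3/x has a pole at x = 0 and the y-coefficient 1 - 1/x has a pole at x = 0.
It is a regular singular point because x P_1(x) = p(x) = x - 3 and x^2 P_2(x) = q(x) = x^2 - x are polynomials, hence analytic at x = 0.
p(0) = -3,  q(0) = 0.
Indicial equation: r(r-1) + p(0) r + q(0) = 0, i.e. r^2 + (p(0) - 1) r + q(0) = 0, i.e. r^2 - 4 r = 0.
Discriminant: (-4)^2 - 4(0) = 16, so r = (4 ± 4)/2.
Solving: r_1 = 4, r_2 = 0.

indicial: r^2 - 4 r = 0; roots r_1 = 4, r_2 = 0


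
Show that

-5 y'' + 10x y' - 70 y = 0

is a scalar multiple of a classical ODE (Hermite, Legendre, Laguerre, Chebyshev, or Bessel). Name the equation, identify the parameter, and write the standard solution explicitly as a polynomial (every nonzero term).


All three coefficients share the factor -5; dividing through by -5 gives  y'' - 2x y' + 14 y = 0.
This matches the Hermite equation y'' - 2x y' + 2n y = 0 with 2n = 14, so n = 7; the polynomial solution is H_7(x).
With y = sum_k a_k x^k, matching x^k gives (k+2)(k+1) a_{k+2} = 2(k - n) a_k = 2(k - 7) a_k. The right side vanishes at k = 7, so the series with the parity of 7 terminates at degree 7.
Standard normalization: leading coefficient of H_n is 2^n, so a_7 = 2^7 = 128. Work downward with a_k = (k+1)(k+2) a_{k+2} / (2(k - n)):
  a_5 = (6)(7)(128) / (2(5 - 7)) = 5376/(-4) = -1344
  a_3 = (4)(5)(-1344) / (2(3 - 7)) = -26880/(-8) = 3360
  a_1 = (2)(3)(3360) / (2(1 - 7)) = 20160/(-12) = -1680
Hence H_7(x) = 128 x^7 - 1344 x^5 + 3360 x^3 - 1680 x.

H_7(x); series = 128 x^7 - 1344 x^5 + 3360 x^3 - 1680 x


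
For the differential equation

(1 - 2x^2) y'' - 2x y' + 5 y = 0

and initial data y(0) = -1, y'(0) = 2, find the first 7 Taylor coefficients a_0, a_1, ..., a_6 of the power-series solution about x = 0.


Ansatz: y(x) = sum_{n>=0} a_n x^n, so y'(x) = sum_{n>=1} n a_n x^(n-1) and y''(x) = sum_{n>=2} n(n-1) a_n x^(n-2).
Substitute into P(x) y'' + Q(x) y' + R(x) y = 0 with P(x) = 1 - 2x^2, Q(x) = -2x, R(x) = 5, and match powers of x.
Initial conditions: a_0 = -1, a_1 = 2.
Setting the coefficient of each power of x to zero and solving order by order (substituting the coefficients already found):
  x^0: 2 a_2 + 5 a_0 = 0  ->  2 a_2 = -5 a_0 = 5  ->  a_2 = 5/2
  x^1: 6 a_3 + 3 a_1 = 0  ->  6 a_3 = -3 a_1 = -6  ->  a_3 = -1
  x^2: 12 a_4 - 3 a_2 = 0  ->  12 a_4 = 3 a_2 = 15/2  ->  a_4 = 5/8
  x^3: 20 a_5 - 13 a_3 = 0  ->  20 a_5 = 13 a_3 = -13  ->  a_5 = -13/20
  x^4: 30 a_6 - 27 a_4 = 0  ->  30 a_6 = 27 a_4 = 135/8  ->  a_6 = 9/16
Truncated series: y(x) = -1 + 2 x + (5/2) x^2 - x^3 + (5/8) x^4 - (13/20) x^5 + (9/16) x^6 + O(x^7).

a_0 = -1; a_1 = 2; a_2 = 5/2; a_3 = -1; a_4 = 5/8; a_5 = -13/20; a_6 = 9/16


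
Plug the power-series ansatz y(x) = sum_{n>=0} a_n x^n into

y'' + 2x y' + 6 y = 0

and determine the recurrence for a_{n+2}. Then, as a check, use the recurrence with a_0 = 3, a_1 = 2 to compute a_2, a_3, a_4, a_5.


Substitute y = sum_n a_n x^n.
y''(x) has coefficient (n+2)(n+1) a_{n+2} at x^n;
2 x y'(x) has coefficient 2 n a_n at x^n (shift);
6 y(x) has coefficient 6 a_n at x^n.
Matching x^n: (n+2)(n+1) a_{n+2} + (2n + 6) a_n = 0.
Thus a_{n+2} = (-2n - 6) / ((n+1)(n+2)) * a_n.

Check with a_0 = 3, a_1 = 2 (apply the recurrence for n = 0, 1, 2, 3): a_0 = 3, a_1 = 2, a_2 = -9, a_3 = -8/3, a_4 = 15/2, a_5 = 8/5.

a_(n+2) = (-2n - 6) / ((n+1)(n+2)) * a_n; check: a_0 = 3, a_1 = 2, a_2 = -9, a_3 = -8/3, a_4 = 15/2, a_5 = 8/5


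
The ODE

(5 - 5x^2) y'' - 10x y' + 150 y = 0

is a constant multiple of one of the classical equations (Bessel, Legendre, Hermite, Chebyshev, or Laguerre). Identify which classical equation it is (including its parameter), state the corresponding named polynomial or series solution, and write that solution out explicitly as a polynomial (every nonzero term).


All three coefficients share the factor 5; dividing through by 5 gives  (1 - x^2) y'' - 2x y' + 30 y = 0.
This matches the Legendre equation (1 - x^2) y'' - 2x y' + n(n+1) y = 0 (note the -2x y' term) with n(n+1) = 30, so n = 5; the polynomial solution is P_5(x).
With y = sum_k a_k x^k, matching x^k gives (k+2)(k+1) a_{k+2} = [k(k+1) - n(n+1)] a_k = (k - 5)(k + 6) a_k. The right side vanishes at k = 5, so the series with the parity of 5 terminates at degree 5.
Standard normalization (P_n(1) = 1): leading coefficient (2n)!/(2^n (n!)^2) = 3628800/(32*14400) = 63/8, so a_5 = 63/8. Work downward with a_k = (k+1)(k+2) a_{k+2} / ((k - 5)(k + 6)):
  a_3 = (4)(5)(63/8) / ((3 - 5)(3 + 6)) = (315/2)/(-18) = -35/4
  a_1 = (2)(3)(-35/4) / ((1 - 5)(1 + 6)) = (-105/2)/(-28) = 15/8
Hence P_5(x) = 63 x^5/8 - 35 x^3/4 + 15 x/8.

P_5(x); series = 63 x^5/8 - 35 x^3/4 + 15 x/8


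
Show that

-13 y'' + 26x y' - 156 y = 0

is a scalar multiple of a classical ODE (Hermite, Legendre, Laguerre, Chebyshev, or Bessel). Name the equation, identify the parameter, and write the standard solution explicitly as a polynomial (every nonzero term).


All three coefficients share the factor -13; dividing through by -13 gives  y'' - 2x y' + 12 y = 0.
This matches the Hermite equation y'' - 2x y' + 2n y = 0 with 2n = 12, so n = 6; the polynomial solution is H_6(x).
With y = sum_k a_k x^k, matching x^k gives (k+2)(k+1) a_{k+2} = 2(k - n) a_k = 2(k - 6) a_k. The right side vanishes at k = 6, so the series with the parity of 6 terminates at degree 6.
Standard normalization: leading coefficient of H_n is 2^n, so a_6 = 2^6 = 64. Work downward with a_k = (k+1)(k+2) a_{k+2} / (2(k - n)):
  a_4 = (5)(6)(64) / (2(4 - 6)) = 1920/(-4) = -480
  a_2 = (3)(4)(-480) / (2(2 - 6)) = -5760/(-8) = 720
  a_0 = (1)(2)(720) / (2(0 - 6)) = 1440/(-12) = -120
Hence H_6(x) = 64 x^6 - 480 x^4 + 720 x^2 - 120.

H_6(x); series = 64 x^6 - 480 x^4 + 720 x^2 - 120


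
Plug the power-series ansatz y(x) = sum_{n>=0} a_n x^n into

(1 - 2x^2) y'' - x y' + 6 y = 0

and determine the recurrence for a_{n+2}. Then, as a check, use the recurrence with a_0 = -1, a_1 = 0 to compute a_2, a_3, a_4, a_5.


Substitute y = sum_n a_n x^n.
(1 - 2 x^2) y'' contributes (n+2)(n+1) a_{n+2} - 2 n(n-1) a_n at x^n.
-x y'(x) contributes -n a_n at x^n.
6 y(x) contributes 6 a_n at x^n.
Matching x^n: (n+2)(n+1) a_{n+2} + (-2 n(n-1) - n + 6) a_n = 0.
Thus a_{n+2} = (2 n(n-1) + n - 6) / ((n+1)(n+2)) * a_n.

Check with a_0 = -1, a_1 = 0 (apply the recurrence for n = 0, 1, 2, 3): a_0 = -1, a_1 = 0, a_2 = 3, a_3 = 0, a_4 = 0, a_5 = 0.

a_(n+2) = (2 n(n-1) + n - 6) / ((n+1)(n+2)) * a_n; check: a_0 = -1, a_1 = 0, a_2 = 3, a_3 = 0, a_4 = 0, a_5 = 0


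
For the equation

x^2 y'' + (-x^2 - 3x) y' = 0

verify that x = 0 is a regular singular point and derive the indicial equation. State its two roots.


Divide by x^2 to reach normal form y'' + P_1(x) y' + P_2(x) y = 0 with P_1(x) = -1 - 3/x and P_2(x) = 0.
x = 0 is a singular point because the y'-coefficient -1 - 3/x has a pole at x = 0.
It is a regular singular point because x P_1(x) = p(x) = -x - 3 and x^2 P_2(x) = q(x) = 0 are polynomials, hence analytic at x = 0.
p(0) = -3,  q(0) = 0.
Indicial equation: r(r-1) + p(0) r + q(0) = 0, i.e. r^2 + (p(0) - 1) r + q(0) = 0, i.e. r^2 - 4 r = 0.
Discriminant: (-4)^2 - 4(0) = 16, so r = (4 ± 4)/2.
Solving: r_1 = 4, r_2 = 0.

indicial: r^2 - 4 r = 0; roots r_1 = 4, r_2 = 0


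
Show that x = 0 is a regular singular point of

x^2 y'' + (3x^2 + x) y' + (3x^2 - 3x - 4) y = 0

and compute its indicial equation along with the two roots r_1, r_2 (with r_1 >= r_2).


Divide by x^2 to reach normal form y'' + P_1(x) y' + P_2(x) y = 0 with P_1(x) = 3 + 1/x and P_2(x) = 3 - 3/x - 4/x^2.
x = 0 is a singular point because the y'-coefficient 3 + 1/x has a pole at x = 0 and the y-coefficient 3 - 3/x - 4/x^2 has a pole at x = 0.
It is a regular singular point because x P_1(x) = p(x) = 3x + 1 and x^2 P_2(x) = q(x) = 3x^2 - 3x - 4 are polynomials, hence analytic at x = 0.
p(0) = 1,  q(0) = -4.
Indicial equation: r(r-1) + p(0) r + q(0) = 0, i.e. r^2 + (p(0) - 1) r + q(0) = 0, i.e. r^2 - 4 = 0.
Discriminant: (0)^2 - 4(-4) = 16, so r = (0 ± 4)/2.
Solving: r_1 = 2, r_2 = -2.

indicial: r^2 - 4 = 0; roots r_1 = 2, r_2 = -2


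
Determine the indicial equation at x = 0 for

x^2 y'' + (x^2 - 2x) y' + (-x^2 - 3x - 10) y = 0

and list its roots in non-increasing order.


Divide by x^2 to reach normal form y'' + P_1(x) y' + P_2(x) y = 0 with P_1(x) = 1 - 2/x and P_2(x) = -1 - 3/x - 10/x^2.
x = 0 is a singular point because the y'-coefficient 1 - 2/x has a pole at x = 0 and the y-coefficient -1 - 3/x - 10/x^2 has a pole at x = 0.
It is a regular singular point because x P_1(x) = p(x) = x - 2 and x^2 P_2(x) = q(x) = -x^2 - 3x - 10 are polynomials, hence analytic at x = 0.
p(0) = -2,  q(0) = -10.
Indicial equation: r(r-1) + p(0) r + q(0) = 0, i.e. r^2 + (p(0) - 1) r + q(0) = 0, i.e. r^2 - 3 r - 10 = 0.
Discriminant: (-3)^2 - 4(-10) = 49, so r = (3 ± 7)/2.
Solving: r_1 = 5, r_2 = -2.

indicial: r^2 - 3 r - 10 = 0; roots r_1 = 5, r_2 = -2


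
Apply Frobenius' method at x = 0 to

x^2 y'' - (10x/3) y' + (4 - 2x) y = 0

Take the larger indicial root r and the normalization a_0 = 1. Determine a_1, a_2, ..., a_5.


Write in Frobenius form y'' + (p(x)/x) y' + (q(x)/x^2) y = 0:
  p(x) = -10/3,  q(x) = 4 - 2x.
Indicial equation: r(r-1) + (-10/3) r + (4) = 0 -> roots r_1 = 3, r_2 = 4/3.
Take r = r_1 = 3. Let y(x) = x^r sum_{n>=0} a_n x^n with a_0 = 1.
Substitute y = x^r sum a_n x^n and match x^{r+n}. The recurrence is
  D(n) a_n - 2 a_{n-1} = 0,  where D(n) = (r+n)(r+n-1) + (-10/3)(r+n) + (4).
  a_n = 2 / D(n) * a_{n-1}.
Since the indicial polynomial factors as (r - r_1)(r - r_2), D(n) = (r_1 + n - r_1)(r_1 + n - r_2) = n(n + 5/3).
Evaluating step by step (a_0 = 1):
  n = 1: D(1) = 1(1 + 5/3) = 8/3; numerator = 2(1) = 2; a_1 = (2)/(8/3) = 3/4
  n = 2: D(2) = 2(2 + 5/3) = 22/3; numerator = 2(3/4) = 3/2; a_2 = (3/2)/(22/3) = 9/44
  n = 3: D(3) = 3(3 + 5/3) = 14; numerator = 2(9/44) = 9/22; a_3 = (9/22)/(14) = 9/308
  n = 4: D(4) = 4(4 + 5/3) = 68/3; numerator = 2(9/308) = 9/154; a_4 = (9/154)/(68/3) = 27/10472
  n = 5: D(5) = 5(5 + 5/3) = 100/3; numerator = 2(27/10472) = 27/5236; a_5 = (27/5236)/(100/3) = 81/523600

r = 3; a_0 = 1; a_1 = 3/4; a_2 = 9/44; a_3 = 9/308; a_4 = 27/10472; a_5 = 81/523600


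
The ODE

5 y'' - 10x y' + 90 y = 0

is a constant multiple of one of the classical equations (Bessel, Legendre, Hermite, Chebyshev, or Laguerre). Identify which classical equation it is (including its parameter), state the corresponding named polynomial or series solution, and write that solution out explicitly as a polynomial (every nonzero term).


All three coefficients share the factor 5; dividing through by 5 gives  y'' - 2x y' + 18 y = 0.
This matches the Hermite equation y'' - 2x y' + 2n y = 0 with 2n = 18, so n = 9; the polynomial solution is H_9(x).
With y = sum_k a_k x^k, matching x^k gives (k+2)(k+1) a_{k+2} = 2(k - n) a_k = 2(k - 9) a_k. The right side vanishes at k = 9, so the series with the parity of 9 terminates at degree 9.
Standard normalization: leading coefficient of H_n is 2^n, so a_9 = 2^9 = 512. Work downward with a_k = (k+1)(k+2) a_{k+2} / (2(k - n)):
  a_7 = (8)(9)(512) / (2(7 - 9)) = 36864/(-4) = -9216
  a_5 = (6)(7)(-9216) / (2(5 - 9)) = -387072/(-8) = 48384
  a_3 = (4)(5)(48384) / (2(3 - 9)) = 967680/(-12) = -80640
  a_1 = (2)(3)(-80640) / (2(1 - 9)) = -483840/(-16) = 30240
Hence H_9(x) = 512 x^9 - 9216 x^7 + 48384 x^5 - 80640 x^3 + 30240 x.

H_9(x); series = 512 x^9 - 9216 x^7 + 48384 x^5 - 80640 x^3 + 30240 x


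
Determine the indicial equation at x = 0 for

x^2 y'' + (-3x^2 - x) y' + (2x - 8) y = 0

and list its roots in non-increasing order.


Divide by x^2 to reach normal form y'' + P_1(x) y' + P_2(x) y = 0 with P_1(x) = -3 - 1/x and P_2(x) = 2/x - 8/x^2.
x = 0 is a singular point because the y'-coefficient -3 - 1/x has a pole at x = 0 and the y-coefficient 2/x - 8/x^2 has a pole at x = 0.
It is a regular singular point because x P_1(x) = p(x) = -3x - 1 and x^2 P_2(x) = q(x) = 2x - 8 are polynomials, hence analytic at x = 0.
p(0) = -1,  q(0) = -8.
Indicial equation: r(r-1) + p(0) r + q(0) = 0, i.e. r^2 + (p(0) - 1) r + q(0) = 0, i.e. r^2 - 2 r - 8 = 0.
Discriminant: (-2)^2 - 4(-8) = 36, so r = (2 ± 6)/2.
Solving: r_1 = 4, r_2 = -2.

indicial: r^2 - 2 r - 8 = 0; roots r_1 = 4, r_2 = -2


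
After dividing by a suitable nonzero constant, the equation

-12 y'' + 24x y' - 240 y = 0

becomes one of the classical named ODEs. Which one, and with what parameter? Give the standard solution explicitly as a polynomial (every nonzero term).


All three coefficients share the factor -12; dividing through by -12 gives  y'' - 2x y' + 20 y = 0.
This matches the Hermite equation y'' - 2x y' + 2n y = 0 with 2n = 20, so n = 10; the polynomial solution is H_10(x).
With y = sum_k a_k x^k, matching x^k gives (k+2)(k+1) a_{k+2} = 2(k - n) a_k = 2(k - 10) a_k. The right side vanishes at k = 10, so the series with the parity of 10 terminates at degree 10.
Standard normalization: leading coefficient of H_n is 2^n, so a_10 = 2^10 = 1024. Work downward with a_k = (k+1)(k+2) a_{k+2} / (2(k - n)):
  a_8 = (9)(10)(1024) / (2(8 - 10)) = 92160/(-4) = -23040
  a_6 = (7)(8)(-23040) / (2(6 - 10)) = -1290240/(-8) = 161280
  a_4 = (5)(6)(161280) / (2(4 - 10)) = 4838400/(-12) = -403200
  a_2 = (3)(4)(-403200) / (2(2 - 10)) = -4838400/(-16) = 302400
  a_0 = (1)(2)(302400) / (2(0 - 10)) = 604800/(-20) = -30240
Hence H_10(x) = 1024 x^10 - 23040 x^8 + 161280 x^6 - 403200 x^4 + 302400 x^2 - 30240.

H_10(x); series = 1024 x^10 - 23040 x^8 + 161280 x^6 - 403200 x^4 + 302400 x^2 - 30240


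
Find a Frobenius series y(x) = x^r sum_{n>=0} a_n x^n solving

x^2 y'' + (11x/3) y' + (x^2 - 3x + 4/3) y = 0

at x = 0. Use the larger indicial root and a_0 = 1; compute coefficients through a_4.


Write in Frobenius form y'' + (p(x)/x) y' + (q(x)/x^2) y = 0:
  p(x) = 11/3,  q(x) = x^2 - 3x + 4/3.
Indicial equation: r(r-1) + (11/3) r + (4/3) = 0 -> roots r_1 = -2/3, r_2 = -2.
Take r = r_1 = -2/3. Let y(x) = x^r sum_{n>=0} a_n x^n with a_0 = 1.
Substitute y = x^r sum a_n x^n and match x^{r+n}. The recurrence is
  D(n) a_n - 3 a_{n-1} + 1 a_{n-2} = 0,  where D(n) = (r+n)(r+n-1) + (11/3)(r+n) + (4/3).
  a_n = [3 a_{n-1} - 1 a_{n-2}] / D(n).
Since the indicial polynomial factors as (r - r_1)(r - r_2), D(n) = (r_1 + n - r_1)(r_1 + n - r_2) = n(n + 4/3).
Evaluating step by step (a_0 = 1):
  n = 1: D(1) = 1(1 + 4/3) = 7/3; numerator = 3(1) = 3; a_1 = (3)/(7/3) = 9/7
  n = 2: D(2) = 2(2 + 4/3) = 20/3; numerator = 3(9/7) - 1(1) = 20/7; a_2 = (20/7)/(20/3) = 3/7
  n = 3: D(3) = 3(3 + 4/3) = 13; numerator = 3(3/7) - 1(9/7) = 0; a_3 = (0)/(13) = 0
  n = 4: D(4) = 4(4 + 4/3) = 64/3; numerator = 3(0) - 1(3/7) = -3/7; a_4 = (-3/7)/(64/3) = -9/448

r = -2/3; a_0 = 1; a_1 = 9/7; a_2 = 3/7; a_3 = 0; a_4 = -9/448


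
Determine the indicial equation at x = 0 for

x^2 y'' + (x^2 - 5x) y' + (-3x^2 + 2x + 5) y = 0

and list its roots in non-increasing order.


Divide by x^2 to reach normal form y'' + P_1(x) y' + P_2(x) y = 0 with P_1(x) = 1 - 5/x and P_2(x) = -3 + 2/x + 5/x^2.
x = 0 is a singular point because the y'-coefficient 1 - 5/x has a pole at x = 0 and the y-coefficient -3 + 2/x + 5/x^2 has a pole at x = 0.
It is a regular singular point because x P_1(x) = p(x) = x - 5 and x^2 P_2(x) = q(x) = -3x^2 + 2x + 5 are polynomials, hence analytic at x = 0.
p(0) = -5,  q(0) = 5.
Indicial equation: r(r-1) + p(0) r + q(0) = 0, i.e. r^2 + (p(0) - 1) r + q(0) = 0, i.e. r^2 - 6 r + 5 = 0.
Discriminant: (-6)^2 - 4(5) = 16, so r = (6 ± 4)/2.
Solving: r_1 = 5, r_2 = 1.

indicial: r^2 - 6 r + 5 = 0; roots r_1 = 5, r_2 = 1


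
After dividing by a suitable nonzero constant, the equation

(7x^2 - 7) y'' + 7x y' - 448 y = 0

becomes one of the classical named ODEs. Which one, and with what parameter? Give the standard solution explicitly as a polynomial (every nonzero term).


All three coefficients share the factor -7; dividing through by -7 gives  (1 - x^2) y'' - x y' + 64 y = 0.
This matches the Chebyshev equation (1 - x^2) y'' - x y' + n^2 y = 0 (note the -x y' term, not -2x y') with n^2 = 64, so n = 8; the polynomial solution is T_8(x).
With y = sum_k a_k x^k, matching x^k gives (k+2)(k+1) a_{k+2} = (k^2 - n^2) a_k = (k - 8)(k + 8) a_k. The right side vanishes at k = 8, so the series with the parity of 8 terminates at degree 8.
Standard normalization: leading coefficient of T_n is 2^(n-1), so a_8 = 2^7 = 128. Work downward with a_k = (k+1)(k+2) a_{k+2} / ((k - 8)(k + 8)):
  a_6 = (7)(8)(128) / ((6 - 8)(6 + 8)) = 7168/(-28) = -256
  a_4 = (5)(6)(-256) / ((4 - 8)(4 + 8)) = -7680/(-48) = 160
  a_2 = (3)(4)(160) / ((2 - 8)(2 + 8)) = 1920/(-60) = -32
  a_0 = (1)(2)(-32) / ((0 - 8)(0 + 8)) = -64/(-64) = 1
Hence T_8(x) = 128 x^8 - 256 x^6 + 160 x^4 - 32 x^2 + 1.

T_8(x); series = 128 x^8 - 256 x^6 + 160 x^4 - 32 x^2 + 1


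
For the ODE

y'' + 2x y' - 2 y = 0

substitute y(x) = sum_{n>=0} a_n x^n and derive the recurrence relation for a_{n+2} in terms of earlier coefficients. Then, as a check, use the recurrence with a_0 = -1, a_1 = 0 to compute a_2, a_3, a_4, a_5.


Substitute y = sum_n a_n x^n.
y''(x) has coefficient (n+2)(n+1) a_{n+2} at x^n;
2 x y'(x) has coefficient 2 n a_n at x^n (shift);
-2 y(x) has coefficient -2 a_n at x^n.
Matching x^n: (n+2)(n+1) a_{n+2} + (2n - 2) a_n = 0.
Thus a_{n+2} = (-2n + 2) / ((n+1)(n+2)) * a_n.

Check with a_0 = -1, a_1 = 0 (apply the recurrence for n = 0, 1, 2, 3): a_0 = -1, a_1 = 0, a_2 = -1, a_3 = 0, a_4 = 1/6, a_5 = 0.

a_(n+2) = (-2n + 2) / ((n+1)(n+2)) * a_n; check: a_0 = -1, a_1 = 0, a_2 = -1, a_3 = 0, a_4 = 1/6, a_5 = 0


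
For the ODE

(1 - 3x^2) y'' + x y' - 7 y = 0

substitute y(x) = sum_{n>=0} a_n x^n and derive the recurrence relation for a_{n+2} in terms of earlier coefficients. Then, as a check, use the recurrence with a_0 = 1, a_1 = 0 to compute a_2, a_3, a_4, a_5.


Substitute y = sum_n a_n x^n.
(1 - 3 x^2) y'' contributes (n+2)(n+1) a_{n+2} - 3 n(n-1) a_n at x^n.
x y'(x) contributes n a_n at x^n.
-7 y(x) contributes -7 a_n at x^n.
Matching x^n: (n+2)(n+1) a_{n+2} + (-3 n(n-1) + n - 7) a_n = 0.
Thus a_{n+2} = (3 n(n-1) - n + 7) / ((n+1)(n+2)) * a_n.

Check with a_0 = 1, a_1 = 0 (apply the recurrence for n = 0, 1, 2, 3): a_0 = 1, a_1 = 0, a_2 = 7/2, a_3 = 0, a_4 = 77/24, a_5 = 0.

a_(n+2) = (3 n(n-1) - n + 7) / ((n+1)(n+2)) * a_n; check: a_0 = 1, a_1 = 0, a_2 = 7/2, a_3 = 0, a_4 = 77/24, a_5 = 0


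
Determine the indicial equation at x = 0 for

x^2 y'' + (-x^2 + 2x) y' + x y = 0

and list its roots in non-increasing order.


Divide by x^2 to reach normal form y'' + P_1(x) y' + P_2(x) y = 0 with P_1(x) = -1 + 2/x and P_2(x) = 1/x.
x = 0 is a singular point because the y'-coefficient -1 + 2/x has a pole at x = 0 and the y-coefficient 1/x has a pole at x = 0.
It is a regular singular point because x P_1(x) = p(x) = 2 - x and x^2 P_2(x) = q(x) = x are polynomials, hence analytic at x = 0.
p(0) = 2,  q(0) = 0.
Indicial equation: r(r-1) + p(0) r + q(0) = 0, i.e. r^2 + (p(0) - 1) r + q(0) = 0, i.e. r^2 + 1 r = 0.
Discriminant: (1)^2 - 4(0) = 1, so r = (-1 ± 1)/2.
Solving: r_1 = 0, r_2 = -1.

indicial: r^2 + 1 r = 0; roots r_1 = 0, r_2 = -1


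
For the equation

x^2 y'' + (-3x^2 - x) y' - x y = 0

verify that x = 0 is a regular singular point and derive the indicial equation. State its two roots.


Divide by x^2 to reach normal form y'' + P_1(x) y' + P_2(x) y = 0 with P_1(x) = -3 - 1/x and P_2(x) = -1/x.
x = 0 is a singular point because the y'-coefficient -3 - 1/x has a pole at x = 0 and the y-coefficient -1/x has a pole at x = 0.
It is a regular singular point because x P_1(x) = p(x) = -3x - 1 and x^2 P_2(x) = q(x) = -x are polynomials, hence analytic at x = 0.
p(0) = -1,  q(0) = 0.
Indicial equation: r(r-1) + p(0) r + q(0) = 0, i.e. r^2 + (p(0) - 1) r + q(0) = 0, i.e. r^2 - 2 r = 0.
Discriminant: (-2)^2 - 4(0) = 4, so r = (2 ± 2)/2.
Solving: r_1 = 2, r_2 = 0.

indicial: r^2 - 2 r = 0; roots r_1 = 2, r_2 = 0


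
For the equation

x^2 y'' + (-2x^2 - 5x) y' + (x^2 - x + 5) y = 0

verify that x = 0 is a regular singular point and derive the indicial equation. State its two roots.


Divide by x^2 to reach normal form y'' + P_1(x) y' + P_2(x) y = 0 with P_1(x) = -2 - 5/x and P_2(x) = 1 - 1/x + 5/x^2.
x = 0 is a singular point because the y'-coefficient -2 - 5/x has a pole at x = 0 and the y-coefficient 1 - 1/x + 5/x^2 has a pole at x = 0.
It is a regular singular point because x P_1(x) = p(x) = -2x - 5 and x^2 P_2(x) = q(x) = x^2 - x + 5 are polynomials, hence analytic at x = 0.
p(0) = -5,  q(0) = 5.
Indicial equation: r(r-1) + p(0) r + q(0) = 0, i.e. r^2 + (p(0) - 1) r + q(0) = 0, i.e. r^2 - 6 r + 5 = 0.
Discriminant: (-6)^2 - 4(5) = 16, so r = (6 ± 4)/2.
Solving: r_1 = 5, r_2 = 1.

indicial: r^2 - 6 r + 5 = 0; roots r_1 = 5, r_2 = 1


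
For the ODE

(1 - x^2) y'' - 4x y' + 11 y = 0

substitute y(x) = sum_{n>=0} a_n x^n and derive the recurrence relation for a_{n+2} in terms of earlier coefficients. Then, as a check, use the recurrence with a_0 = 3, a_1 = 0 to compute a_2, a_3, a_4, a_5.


Substitute y = sum_n a_n x^n.
(1 - 1 x^2) y'' contributes (n+2)(n+1) a_{n+2} - n(n-1) a_n at x^n.
-4 x y'(x) contributes -4 n a_n at x^n.
11 y(x) contributes 11 a_n at x^n.
Matching x^n: (n+2)(n+1) a_{n+2} + (-n(n-1) - 4 n + 11) a_n = 0.
Thus a_{n+2} = (n(n-1) + 4 n - 11) / ((n+1)(n+2)) * a_n.

Check with a_0 = 3, a_1 = 0 (apply the recurrence for n = 0, 1, 2, 3): a_0 = 3, a_1 = 0, a_2 = -33/2, a_3 = 0, a_4 = 11/8, a_5 = 0.

a_(n+2) = (n(n-1) + 4 n - 11) / ((n+1)(n+2)) * a_n; check: a_0 = 3, a_1 = 0, a_2 = -33/2, a_3 = 0, a_4 = 11/8, a_5 = 0
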